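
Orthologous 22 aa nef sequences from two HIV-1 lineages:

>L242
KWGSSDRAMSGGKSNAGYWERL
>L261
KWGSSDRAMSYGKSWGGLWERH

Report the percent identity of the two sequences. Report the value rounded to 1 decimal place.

77.3%

Differing sites — 11:G/Y; 15:N/W; 16:A/G; 18:Y/L; 22:L/H.
17 of the 22 sites match, so the percent identity is 17/22 × 100 = 77.3%.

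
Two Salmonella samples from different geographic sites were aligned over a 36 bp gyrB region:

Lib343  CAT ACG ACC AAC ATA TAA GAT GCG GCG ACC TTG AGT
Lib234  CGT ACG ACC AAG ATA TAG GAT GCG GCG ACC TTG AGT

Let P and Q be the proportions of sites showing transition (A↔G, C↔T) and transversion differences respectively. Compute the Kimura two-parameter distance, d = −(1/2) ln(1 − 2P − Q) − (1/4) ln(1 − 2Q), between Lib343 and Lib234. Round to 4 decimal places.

0.0891

The sequences differ at positions 2 (A/G, transition), 12 (C/G, transversion), 18 (A/G, transition).
Of the 3 differences, 2 transitions and 1 transversion over 36 sites: P = 2/36 = 0.055556, Q = 1/36 = 0.027778.
d = −0.5·ln(0.861110) − 0.25·ln(0.944444) = −0.5·(-0.149533) − 0.25·(-0.057159) = 0.0891.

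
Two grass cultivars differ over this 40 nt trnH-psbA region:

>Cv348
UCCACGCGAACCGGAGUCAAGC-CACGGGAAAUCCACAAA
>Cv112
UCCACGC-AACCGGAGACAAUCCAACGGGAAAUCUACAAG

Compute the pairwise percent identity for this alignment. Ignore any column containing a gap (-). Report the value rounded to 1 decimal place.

Excluding the 2 gap columns leaves 38 comparable sites.
Mismatches occur at site 17 (U↔A), site 21 (G↔U), site 24 (C↔A), site 35 (C↔U), site 40 (A↔G).
33 of the 38 comparable sites match, so the percent identity is 33/38 × 100 = 86.8%.

86.8%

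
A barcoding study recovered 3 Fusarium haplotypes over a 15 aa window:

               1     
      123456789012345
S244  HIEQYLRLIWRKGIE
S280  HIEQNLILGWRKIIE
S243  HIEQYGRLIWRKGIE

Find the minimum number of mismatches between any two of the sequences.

1

Pairwise Hamming distances:
  S244 vs S280: 4
  S244 vs S243: 1
  S280 vs S243: 5
The smallest is 1, between S244 and S243.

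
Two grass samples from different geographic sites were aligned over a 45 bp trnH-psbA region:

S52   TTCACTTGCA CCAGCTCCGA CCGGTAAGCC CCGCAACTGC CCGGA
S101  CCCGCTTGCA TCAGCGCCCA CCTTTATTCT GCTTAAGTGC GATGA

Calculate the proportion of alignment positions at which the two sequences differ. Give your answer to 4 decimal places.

0.4000

Differing sites — 1:T/C; 2:T/C; 4:A/G; 11:C/T; 16:T/G; 19:G/C; 23:G/T; 24:G/T; 27:A/T; 28:G/T; 30:C/T; 31:C/G; 33:G/T; 34:C/T; 37:C/G; 41:C/G; 42:C/A; 43:G/T.
There are 18 differences over 45 sites, so p = 18/45 = 0.4000.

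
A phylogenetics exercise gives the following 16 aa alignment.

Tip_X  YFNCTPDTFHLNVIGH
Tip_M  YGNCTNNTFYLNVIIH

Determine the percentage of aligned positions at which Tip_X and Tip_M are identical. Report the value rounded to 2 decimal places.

68.75%

Mismatches occur at site 2 (F↔G), site 6 (P↔N), site 7 (D↔N), site 10 (H↔Y), site 15 (G↔I).
11 of the 16 sites match, so the percent identity is 11/16 × 100 = 68.75%.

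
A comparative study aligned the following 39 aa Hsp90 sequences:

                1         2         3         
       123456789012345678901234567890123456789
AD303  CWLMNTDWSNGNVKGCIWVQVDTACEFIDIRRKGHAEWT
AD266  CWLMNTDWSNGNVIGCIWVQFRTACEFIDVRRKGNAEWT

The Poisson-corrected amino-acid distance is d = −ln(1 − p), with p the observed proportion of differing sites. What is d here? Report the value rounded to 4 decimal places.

The sequences differ at positions 14 (K/I), 21 (V/F), 22 (D/R), 30 (I/V), 35 (H/N).
p = 5/39 = 0.128205.
d = −ln(1 − 0.128205) = −ln(0.871795) = 0.1372.

0.1372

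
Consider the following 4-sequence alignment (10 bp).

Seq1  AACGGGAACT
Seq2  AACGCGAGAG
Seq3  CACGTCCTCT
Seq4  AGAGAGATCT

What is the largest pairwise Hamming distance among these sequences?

Pairwise Hamming distances:
  Seq1 vs Seq2: 4
  Seq1 vs Seq3: 5
  Seq1 vs Seq4: 4
  Seq2 vs Seq3: 7
  Seq2 vs Seq4: 6
  Seq3 vs Seq4: 6
The largest is 7, between Seq2 and Seq3.

7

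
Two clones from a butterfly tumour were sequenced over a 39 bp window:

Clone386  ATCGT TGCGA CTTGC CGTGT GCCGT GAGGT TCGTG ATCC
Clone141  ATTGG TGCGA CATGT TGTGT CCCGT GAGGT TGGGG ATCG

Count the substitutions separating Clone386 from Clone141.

9

Mismatches occur at site 3 (C↔T), site 5 (T↔G), site 12 (T↔A), site 15 (C↔T), site 16 (C↔T), site 21 (G↔C), site 32 (C↔G), site 34 (T↔G), site 39 (C↔G).
That gives 9 mismatches out of 39 aligned sites, so the Hamming distance is 9.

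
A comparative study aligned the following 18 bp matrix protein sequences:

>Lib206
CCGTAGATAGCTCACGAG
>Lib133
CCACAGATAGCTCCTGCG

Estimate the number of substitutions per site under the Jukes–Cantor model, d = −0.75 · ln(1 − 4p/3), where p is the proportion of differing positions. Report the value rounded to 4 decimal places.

0.3470

Mismatches occur at site 3 (G→A), site 4 (T→C), site 14 (A→C), site 15 (C→T), site 17 (A→C).
p = 5/18 = 0.277778.
d = −0.75 · ln(1 − (4/3)·0.277778) = −0.75 · ln(0.629629) = −0.75 · (-0.462625) = 0.3470.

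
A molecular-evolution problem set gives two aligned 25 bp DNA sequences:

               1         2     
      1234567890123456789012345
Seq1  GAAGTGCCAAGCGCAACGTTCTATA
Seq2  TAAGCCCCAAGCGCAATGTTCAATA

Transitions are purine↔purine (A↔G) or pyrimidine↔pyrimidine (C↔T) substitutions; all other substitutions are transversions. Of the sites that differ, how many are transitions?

2

Differing sites — 1:G/T (Tv); 5:T/C (Ti); 6:G/C (Tv); 17:C/T (Ti); 22:T/A (Tv).
Of the 5 differences, 2 transitions and 3 transversions, so the answer is 2.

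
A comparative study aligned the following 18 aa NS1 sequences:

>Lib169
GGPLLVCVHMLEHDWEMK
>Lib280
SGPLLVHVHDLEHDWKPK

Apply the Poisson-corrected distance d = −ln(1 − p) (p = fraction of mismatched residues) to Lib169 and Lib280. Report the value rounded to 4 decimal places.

0.3254

Differing sites — 1:G/S; 7:C/H; 10:M/D; 16:E/K; 17:M/P.
p = 5/18 = 0.277778.
d = −ln(1 − 0.277778) = −ln(0.722222) = 0.3254.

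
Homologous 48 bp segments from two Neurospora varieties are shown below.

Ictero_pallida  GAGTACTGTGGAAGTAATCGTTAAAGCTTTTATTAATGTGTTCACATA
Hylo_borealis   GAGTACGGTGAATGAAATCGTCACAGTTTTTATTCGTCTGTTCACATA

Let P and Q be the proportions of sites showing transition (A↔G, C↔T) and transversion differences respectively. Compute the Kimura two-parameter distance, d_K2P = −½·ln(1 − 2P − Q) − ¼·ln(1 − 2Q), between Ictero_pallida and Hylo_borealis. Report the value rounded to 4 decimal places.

The sequences differ at positions 7 (T/G, transversion), 11 (G/A, transition), 13 (A/T, transversion), 15 (T/A, transversion), 22 (T/C, transition), 24 (A/C, transversion), 27 (C/T, transition), 35 (A/C, transversion), 36 (A/G, transition), 38 (G/C, transversion).
Of the 10 differences, 4 transitions and 6 transversions over 48 sites: P = 4/48 = 0.083333, Q = 6/48 = 0.125000.
d = −0.5·ln(0.708334) − 0.25·ln(0.750000) = −0.5·(-0.344840) − 0.25·(-0.287682) = 0.2443.

0.2443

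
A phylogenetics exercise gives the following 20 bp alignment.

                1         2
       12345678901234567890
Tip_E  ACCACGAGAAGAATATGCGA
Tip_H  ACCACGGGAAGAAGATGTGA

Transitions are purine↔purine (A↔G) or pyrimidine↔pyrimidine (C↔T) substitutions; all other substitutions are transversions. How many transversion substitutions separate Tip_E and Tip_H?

1

Mismatches occur at site 7 (A→G, transition), site 14 (T→G, transversion), site 18 (C→T, transition).
Of the 3 differences, 2 transitions and 1 transversion, so the answer is 1.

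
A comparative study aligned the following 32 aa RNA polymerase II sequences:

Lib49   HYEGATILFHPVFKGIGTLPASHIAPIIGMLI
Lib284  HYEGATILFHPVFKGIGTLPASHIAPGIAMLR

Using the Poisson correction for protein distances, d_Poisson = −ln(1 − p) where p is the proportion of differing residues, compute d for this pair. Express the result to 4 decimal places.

0.0984

Mismatches occur at site 27 (I→G), site 29 (G→A), site 32 (I→R).
p = 3/32 = 0.093750.
d = −ln(1 − 0.093750) = −ln(0.906250) = 0.0984.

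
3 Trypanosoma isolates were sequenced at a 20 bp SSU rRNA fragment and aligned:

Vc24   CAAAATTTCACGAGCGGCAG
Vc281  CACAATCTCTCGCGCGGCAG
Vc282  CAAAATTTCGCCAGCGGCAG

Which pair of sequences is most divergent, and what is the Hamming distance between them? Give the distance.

Pairwise Hamming distances:
  Vc24 vs Vc281: 4
  Vc24 vs Vc282: 2
  Vc281 vs Vc282: 5
The largest is 5, between Vc281 and Vc282.

5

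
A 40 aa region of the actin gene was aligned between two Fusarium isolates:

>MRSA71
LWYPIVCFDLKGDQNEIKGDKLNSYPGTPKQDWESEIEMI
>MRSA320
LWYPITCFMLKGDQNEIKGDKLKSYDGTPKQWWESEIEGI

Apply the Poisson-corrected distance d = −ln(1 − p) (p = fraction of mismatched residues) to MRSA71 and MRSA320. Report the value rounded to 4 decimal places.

The sequences differ at positions 6 (V/T), 9 (D/M), 23 (N/K), 26 (P/D), 32 (D/W), 39 (M/G).
p = 6/40 = 0.150000.
d = −ln(1 − 0.150000) = −ln(0.850000) = 0.1625.

0.1625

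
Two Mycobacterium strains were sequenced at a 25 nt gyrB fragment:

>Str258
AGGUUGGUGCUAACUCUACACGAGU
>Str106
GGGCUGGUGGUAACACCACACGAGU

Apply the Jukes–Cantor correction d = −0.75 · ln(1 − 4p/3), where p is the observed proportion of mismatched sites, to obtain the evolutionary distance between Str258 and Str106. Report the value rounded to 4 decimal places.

Mismatches occur at site 1 (A→G), site 4 (U→C), site 10 (C→G), site 15 (U→A), site 17 (U→C).
p = 5/25 = 0.200000.
d = −0.75 · ln(1 − (4/3)·0.200000) = −0.75 · ln(0.733333) = −0.75 · (-0.310155) = 0.2326.

0.2326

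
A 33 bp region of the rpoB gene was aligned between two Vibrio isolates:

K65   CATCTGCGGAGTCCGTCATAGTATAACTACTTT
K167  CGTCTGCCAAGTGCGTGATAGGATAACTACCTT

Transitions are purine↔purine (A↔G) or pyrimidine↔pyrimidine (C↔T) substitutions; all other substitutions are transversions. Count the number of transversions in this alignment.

4

The sequences differ at positions 2 (A/G, transition), 8 (G/C, transversion), 9 (G/A, transition), 13 (C/G, transversion), 17 (C/G, transversion), 22 (T/G, transversion), 31 (T/C, transition).
Of the 7 differences, 3 transitions and 4 transversions, so the answer is 4.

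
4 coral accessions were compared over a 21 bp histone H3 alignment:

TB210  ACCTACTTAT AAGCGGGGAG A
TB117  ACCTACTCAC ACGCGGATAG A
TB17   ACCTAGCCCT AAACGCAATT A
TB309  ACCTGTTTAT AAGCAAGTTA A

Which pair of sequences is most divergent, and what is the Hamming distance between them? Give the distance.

11

Pairwise Hamming distances:
  TB210 vs TB117: 5
  TB210 vs TB17: 10
  TB210 vs TB309: 7
  TB117 vs TB17: 10
  TB117 vs TB309: 10
  TB17 vs TB309: 11
The largest is 11, between TB17 and TB309.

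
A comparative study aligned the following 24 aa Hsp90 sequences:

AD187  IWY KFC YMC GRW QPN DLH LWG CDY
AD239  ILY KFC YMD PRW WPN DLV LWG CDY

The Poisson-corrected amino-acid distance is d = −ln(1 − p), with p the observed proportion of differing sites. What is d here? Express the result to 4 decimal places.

The sequences differ at positions 2 (W/L), 9 (C/D), 10 (G/P), 13 (Q/W), 18 (H/V).
p = 5/24 = 0.208333.
d = −ln(1 − 0.208333) = −ln(0.791667) = 0.2336.

0.2336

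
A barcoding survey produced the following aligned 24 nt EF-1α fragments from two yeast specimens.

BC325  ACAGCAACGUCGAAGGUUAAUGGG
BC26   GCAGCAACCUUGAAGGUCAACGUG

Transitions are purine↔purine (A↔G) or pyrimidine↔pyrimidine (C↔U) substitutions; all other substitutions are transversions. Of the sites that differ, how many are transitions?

4

Mismatches occur at site 1 (A→G, transition), site 9 (G→C, transversion), site 11 (C→U, transition), site 18 (U→C, transition), site 21 (U→C, transition), site 23 (G→U, transversion).
Of the 6 differences, 4 transitions and 2 transversions, so the answer is 4.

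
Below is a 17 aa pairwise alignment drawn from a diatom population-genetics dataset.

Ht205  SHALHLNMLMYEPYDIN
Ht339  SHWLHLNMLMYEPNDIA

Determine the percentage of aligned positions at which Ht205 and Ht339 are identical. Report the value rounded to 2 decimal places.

82.35%

Differing sites — 3:A/W; 14:Y/N; 17:N/A.
14 of the 17 sites match, so the percent identity is 14/17 × 100 = 82.35%.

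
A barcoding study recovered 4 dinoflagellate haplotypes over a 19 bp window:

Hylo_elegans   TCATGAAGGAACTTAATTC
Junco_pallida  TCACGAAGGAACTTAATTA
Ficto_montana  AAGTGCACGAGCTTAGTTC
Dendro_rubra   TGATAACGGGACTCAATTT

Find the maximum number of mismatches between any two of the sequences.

12

Pairwise Hamming distances:
  Hylo_elegans vs Junco_pallida: 2
  Hylo_elegans vs Ficto_montana: 7
  Hylo_elegans vs Dendro_rubra: 6
  Junco_pallida vs Ficto_montana: 9
  Junco_pallida vs Dendro_rubra: 7
  Ficto_montana vs Dendro_rubra: 12
The largest is 12, between Ficto_montana and Dendro_rubra.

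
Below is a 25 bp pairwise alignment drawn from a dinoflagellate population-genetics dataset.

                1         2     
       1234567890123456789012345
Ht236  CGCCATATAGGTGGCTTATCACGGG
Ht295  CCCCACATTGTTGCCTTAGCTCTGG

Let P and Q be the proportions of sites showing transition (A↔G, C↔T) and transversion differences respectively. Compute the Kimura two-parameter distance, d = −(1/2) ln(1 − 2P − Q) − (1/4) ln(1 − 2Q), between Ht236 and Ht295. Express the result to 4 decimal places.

0.4284

Mismatches occur at site 2 (G→C, transversion), site 6 (T→C, transition), site 9 (A→T, transversion), site 11 (G→T, transversion), site 14 (G→C, transversion), site 19 (T→G, transversion), site 21 (A→T, transversion), site 23 (G→T, transversion).
Of the 8 differences, 1 transition and 7 transversions over 25 sites: P = 1/25 = 0.040000, Q = 7/25 = 0.280000.
d = −0.5·ln(0.640000) − 0.25·ln(0.440000) = −0.5·(-0.446287) − 0.25·(-0.820981) = 0.4284.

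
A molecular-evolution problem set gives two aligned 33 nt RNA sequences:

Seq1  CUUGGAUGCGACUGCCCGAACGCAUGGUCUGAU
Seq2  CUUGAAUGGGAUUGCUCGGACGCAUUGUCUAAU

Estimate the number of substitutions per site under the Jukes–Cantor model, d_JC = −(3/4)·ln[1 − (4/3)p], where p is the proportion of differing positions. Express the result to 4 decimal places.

0.2493

The sequences differ at positions 5 (G/A), 9 (C/G), 12 (C/U), 16 (C/U), 19 (A/G), 26 (G/U), 31 (G/A).
p = 7/33 = 0.212121.
d = −0.75 · ln(1 − (4/3)·0.212121) = −0.75 · ln(0.717172) = −0.75 · (-0.332440) = 0.2493.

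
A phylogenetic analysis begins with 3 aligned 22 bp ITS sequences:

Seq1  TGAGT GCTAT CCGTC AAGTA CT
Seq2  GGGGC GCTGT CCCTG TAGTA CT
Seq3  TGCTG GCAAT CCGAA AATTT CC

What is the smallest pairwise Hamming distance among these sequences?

Pairwise Hamming distances:
  Seq1 vs Seq2: 7
  Seq1 vs Seq3: 9
  Seq2 vs Seq3: 13
The smallest is 7, between Seq1 and Seq2.

7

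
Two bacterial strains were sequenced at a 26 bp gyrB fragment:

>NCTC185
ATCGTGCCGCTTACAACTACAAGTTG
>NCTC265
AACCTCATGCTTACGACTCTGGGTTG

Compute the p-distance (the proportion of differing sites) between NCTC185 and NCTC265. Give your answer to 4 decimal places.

0.3846

Mismatches occur at site 2 (T↔A), site 4 (G↔C), site 6 (G↔C), site 7 (C↔A), site 8 (C↔T), site 15 (A↔G), site 19 (A↔C), site 20 (C↔T), site 21 (A↔G), site 22 (A↔G).
There are 10 differences over 26 sites, so p = 10/26 = 0.3846.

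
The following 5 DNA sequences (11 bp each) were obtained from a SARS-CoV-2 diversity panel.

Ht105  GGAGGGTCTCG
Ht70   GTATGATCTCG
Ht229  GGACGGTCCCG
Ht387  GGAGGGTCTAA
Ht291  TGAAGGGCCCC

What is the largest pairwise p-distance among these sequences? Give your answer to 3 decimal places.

Pairwise Hamming distances:
  Ht105 vs Ht70: 3
  Ht105 vs Ht229: 2
  Ht105 vs Ht387: 2
  Ht105 vs Ht291: 5
  Ht70 vs Ht229: 4
  Ht70 vs Ht387: 5
  Ht70 vs Ht291: 7
  Ht229 vs Ht387: 4
  Ht229 vs Ht291: 4
  Ht387 vs Ht291: 6
The largest is 7 mismatches, between Ht70 and Ht291; p = 7/11 = 0.636.

0.636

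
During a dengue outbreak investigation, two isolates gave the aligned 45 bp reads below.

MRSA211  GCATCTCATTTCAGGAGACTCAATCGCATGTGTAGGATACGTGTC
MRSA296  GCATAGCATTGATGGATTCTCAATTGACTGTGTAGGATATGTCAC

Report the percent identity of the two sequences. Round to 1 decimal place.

71.1%

The sequences differ at positions 5 (C/A), 6 (T/G), 11 (T/G), 12 (C/A), 13 (A/T), 17 (G/T), 18 (A/T), 25 (C/T), 27 (C/A), 28 (A/C), 40 (C/T), 43 (G/C), 44 (T/A).
32 of the 45 sites match, so the percent identity is 32/45 × 100 = 71.1%.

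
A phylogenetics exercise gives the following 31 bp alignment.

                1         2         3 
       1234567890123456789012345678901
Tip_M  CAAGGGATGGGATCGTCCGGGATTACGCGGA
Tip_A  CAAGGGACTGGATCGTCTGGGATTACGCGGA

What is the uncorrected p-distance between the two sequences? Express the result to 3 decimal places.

0.097

Mismatches occur at site 8 (T↔C), site 9 (G↔T), site 18 (C↔T).
There are 3 differences over 31 sites, so p = 3/31 = 0.097.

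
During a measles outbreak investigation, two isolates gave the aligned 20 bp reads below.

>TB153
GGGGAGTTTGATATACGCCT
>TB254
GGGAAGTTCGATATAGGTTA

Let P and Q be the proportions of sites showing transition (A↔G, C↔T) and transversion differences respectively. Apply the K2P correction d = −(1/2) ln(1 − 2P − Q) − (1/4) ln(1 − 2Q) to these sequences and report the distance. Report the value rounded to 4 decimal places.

Mismatches occur at site 4 (G→A, transition), site 9 (T→C, transition), site 16 (C→G, transversion), site 18 (C→T, transition), site 19 (C→T, transition), site 20 (T→A, transversion).
Of the 6 differences, 4 transitions and 2 transversions over 20 sites: P = 4/20 = 0.200000, Q = 2/20 = 0.100000.
d = −0.5·ln(0.500000) − 0.25·ln(0.800000) = −0.5·(-0.693147) − 0.25·(-0.223144) = 0.4024.

0.4024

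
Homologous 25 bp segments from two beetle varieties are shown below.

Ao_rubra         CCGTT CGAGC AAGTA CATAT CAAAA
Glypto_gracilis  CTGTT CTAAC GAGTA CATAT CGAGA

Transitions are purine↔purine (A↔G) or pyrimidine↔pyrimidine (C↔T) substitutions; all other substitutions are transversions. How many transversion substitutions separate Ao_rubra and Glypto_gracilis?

1

Differing sites — 2:C/T (Ti); 7:G/T (Tv); 9:G/A (Ti); 11:A/G (Ti); 22:A/G (Ti); 24:A/G (Ti).
Of the 6 differences, 5 transitions and 1 transversion, so the answer is 1.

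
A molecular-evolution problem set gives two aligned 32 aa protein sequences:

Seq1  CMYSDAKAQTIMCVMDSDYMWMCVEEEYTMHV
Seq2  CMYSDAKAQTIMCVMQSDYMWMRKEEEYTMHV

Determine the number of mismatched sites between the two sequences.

3

The sequences differ at positions 16 (D/Q), 23 (C/R), 24 (V/K).
That gives 3 mismatches out of 32 aligned sites, so the Hamming distance is 3.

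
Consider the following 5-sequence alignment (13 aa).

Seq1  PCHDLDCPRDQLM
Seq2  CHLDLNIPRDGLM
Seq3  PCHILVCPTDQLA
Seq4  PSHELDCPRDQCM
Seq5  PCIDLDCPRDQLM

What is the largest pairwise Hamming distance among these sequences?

Pairwise Hamming distances:
  Seq1 vs Seq2: 6
  Seq1 vs Seq3: 4
  Seq1 vs Seq4: 3
  Seq1 vs Seq5: 1
  Seq2 vs Seq3: 9
  Seq2 vs Seq4: 8
  Seq2 vs Seq5: 6
  Seq3 vs Seq4: 6
  Seq3 vs Seq5: 5
  Seq4 vs Seq5: 4
The largest is 9, between Seq2 and Seq3.

9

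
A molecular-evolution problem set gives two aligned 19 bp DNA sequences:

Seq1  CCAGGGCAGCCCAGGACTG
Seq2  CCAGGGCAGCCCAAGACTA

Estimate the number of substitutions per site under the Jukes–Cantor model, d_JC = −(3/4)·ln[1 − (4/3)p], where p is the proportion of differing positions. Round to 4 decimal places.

Differing sites — 14:G/A; 19:G/A.
p = 2/19 = 0.105263.
d = −0.75 · ln(1 − (4/3)·0.105263) = −0.75 · ln(0.859649) = −0.75 · (-0.151231) = 0.1134.

0.1134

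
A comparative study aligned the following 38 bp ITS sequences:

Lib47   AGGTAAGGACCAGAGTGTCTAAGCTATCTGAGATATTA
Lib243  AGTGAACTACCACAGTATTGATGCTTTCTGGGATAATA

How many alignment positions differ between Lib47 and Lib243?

12

Mismatches occur at site 3 (G↔T), site 4 (T↔G), site 7 (G↔C), site 8 (G↔T), site 13 (G↔C), site 17 (G↔A), site 19 (C↔T), site 20 (T↔G), site 22 (A↔T), site 26 (A↔T), site 31 (A↔G), site 36 (T↔A).
That gives 12 mismatches out of 38 aligned sites, so the Hamming distance is 12.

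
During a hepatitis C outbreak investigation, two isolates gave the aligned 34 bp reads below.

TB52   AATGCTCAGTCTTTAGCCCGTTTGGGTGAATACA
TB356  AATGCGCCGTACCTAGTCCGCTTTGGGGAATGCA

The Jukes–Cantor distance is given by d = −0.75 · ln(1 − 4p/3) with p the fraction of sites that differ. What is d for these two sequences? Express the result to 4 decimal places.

Differing sites — 6:T/G; 8:A/C; 11:C/A; 12:T/C; 13:T/C; 17:C/T; 21:T/C; 24:G/T; 27:T/G; 32:A/G.
p = 10/34 = 0.294118.
d = −0.75 · ln(1 − (4/3)·0.294118) = −0.75 · ln(0.607843) = −0.75 · (-0.497839) = 0.3734.

0.3734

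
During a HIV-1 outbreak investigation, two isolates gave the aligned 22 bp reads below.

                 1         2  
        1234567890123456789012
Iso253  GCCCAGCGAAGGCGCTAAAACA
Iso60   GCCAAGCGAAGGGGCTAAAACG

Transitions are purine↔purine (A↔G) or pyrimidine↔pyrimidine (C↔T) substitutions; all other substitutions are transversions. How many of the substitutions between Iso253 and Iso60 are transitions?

1

The sequences differ at positions 4 (C/A, transversion), 13 (C/G, transversion), 22 (A/G, transition).
Of the 3 differences, 1 transition and 2 transversions, so the answer is 1.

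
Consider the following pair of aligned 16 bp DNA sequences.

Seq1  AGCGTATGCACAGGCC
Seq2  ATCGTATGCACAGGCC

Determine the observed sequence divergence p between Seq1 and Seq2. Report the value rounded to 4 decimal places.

0.0625

A single mismatch occurs at site 2 (G→T).
There are 1 differences over 16 sites, so p = 1/16 = 0.0625.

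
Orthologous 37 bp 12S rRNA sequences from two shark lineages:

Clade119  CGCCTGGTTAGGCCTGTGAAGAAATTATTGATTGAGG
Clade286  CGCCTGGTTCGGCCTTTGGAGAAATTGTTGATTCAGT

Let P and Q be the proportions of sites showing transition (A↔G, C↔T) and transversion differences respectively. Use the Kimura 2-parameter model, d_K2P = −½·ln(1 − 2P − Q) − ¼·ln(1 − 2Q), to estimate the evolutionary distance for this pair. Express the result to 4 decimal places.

0.1827

Mismatches occur at site 10 (A↔C, transversion), site 16 (G↔T, transversion), site 19 (A↔G, transition), site 27 (A↔G, transition), site 34 (G↔C, transversion), site 37 (G↔T, transversion).
Of the 6 differences, 2 transitions and 4 transversions over 37 sites: P = 2/37 = 0.054054, Q = 4/37 = 0.108108.
d = −0.5·ln(0.783784) − 0.25·ln(0.783784) = −0.5·(-0.243622) − 0.25·(-0.243622) = 0.1827.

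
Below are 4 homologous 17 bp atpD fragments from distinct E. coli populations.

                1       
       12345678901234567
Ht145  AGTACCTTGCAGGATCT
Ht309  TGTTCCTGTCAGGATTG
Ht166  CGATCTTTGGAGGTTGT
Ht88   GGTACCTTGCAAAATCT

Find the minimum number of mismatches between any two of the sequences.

3

Pairwise Hamming distances:
  Ht145 vs Ht309: 6
  Ht145 vs Ht166: 7
  Ht145 vs Ht88: 3
  Ht309 vs Ht166: 9
  Ht309 vs Ht88: 8
  Ht166 vs Ht88: 9
The smallest is 3, between Ht145 and Ht88.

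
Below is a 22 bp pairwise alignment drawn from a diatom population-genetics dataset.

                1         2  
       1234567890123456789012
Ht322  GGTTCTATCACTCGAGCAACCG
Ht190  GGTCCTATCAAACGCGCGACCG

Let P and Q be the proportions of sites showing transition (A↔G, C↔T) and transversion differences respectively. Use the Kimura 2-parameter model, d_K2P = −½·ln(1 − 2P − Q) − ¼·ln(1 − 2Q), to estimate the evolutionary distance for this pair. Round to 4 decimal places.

The sequences differ at positions 4 (T/C, transition), 11 (C/A, transversion), 12 (T/A, transversion), 15 (A/C, transversion), 18 (A/G, transition).
Of the 5 differences, 2 transitions and 3 transversions over 22 sites: P = 2/22 = 0.090909, Q = 3/22 = 0.136364.
d = −0.5·ln(0.681818) − 0.25·ln(0.727272) = −0.5·(-0.382993) − 0.25·(-0.318455) = 0.2711.

0.2711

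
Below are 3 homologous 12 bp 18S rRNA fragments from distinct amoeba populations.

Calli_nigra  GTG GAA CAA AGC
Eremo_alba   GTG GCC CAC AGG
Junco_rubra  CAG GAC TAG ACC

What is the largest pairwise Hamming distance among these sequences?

7

Pairwise Hamming distances:
  Calli_nigra vs Eremo_alba: 4
  Calli_nigra vs Junco_rubra: 6
  Eremo_alba vs Junco_rubra: 7
The largest is 7, between Eremo_alba and Junco_rubra.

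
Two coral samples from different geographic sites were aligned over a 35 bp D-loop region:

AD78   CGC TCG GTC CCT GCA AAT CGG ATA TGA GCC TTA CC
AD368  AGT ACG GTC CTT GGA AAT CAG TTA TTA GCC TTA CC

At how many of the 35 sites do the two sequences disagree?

8

Differing sites — 1:C/A; 3:C/T; 4:T/A; 11:C/T; 14:C/G; 20:G/A; 22:A/T; 26:G/T.
That gives 8 mismatches out of 35 aligned sites, so the Hamming distance is 8.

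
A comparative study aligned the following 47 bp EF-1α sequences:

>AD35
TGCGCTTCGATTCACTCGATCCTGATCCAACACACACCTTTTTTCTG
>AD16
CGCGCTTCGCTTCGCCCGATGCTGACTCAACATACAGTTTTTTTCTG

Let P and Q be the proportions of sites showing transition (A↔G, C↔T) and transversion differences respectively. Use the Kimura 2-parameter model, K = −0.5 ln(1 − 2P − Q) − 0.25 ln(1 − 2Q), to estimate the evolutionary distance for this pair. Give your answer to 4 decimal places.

0.2586

The sequences differ at positions 1 (T/C, transition), 10 (A/C, transversion), 14 (A/G, transition), 16 (T/C, transition), 21 (C/G, transversion), 26 (T/C, transition), 27 (C/T, transition), 33 (C/T, transition), 37 (C/G, transversion), 38 (C/T, transition).
Of the 10 differences, 7 transitions and 3 transversions over 47 sites: P = 7/47 = 0.148936, Q = 3/47 = 0.063830.
d = −0.5·ln(0.638298) − 0.25·ln(0.872340) = −0.5·(-0.448950) − 0.25·(-0.136576) = 0.2586.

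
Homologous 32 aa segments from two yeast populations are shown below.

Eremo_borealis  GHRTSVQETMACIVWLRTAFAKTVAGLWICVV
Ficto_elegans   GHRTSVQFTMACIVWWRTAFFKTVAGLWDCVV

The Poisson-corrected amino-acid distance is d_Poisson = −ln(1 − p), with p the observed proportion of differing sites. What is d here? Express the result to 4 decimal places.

0.1335

Differing sites — 8:E/F; 16:L/W; 21:A/F; 29:I/D.
p = 4/32 = 0.125000.
d = −ln(1 − 0.125000) = −ln(0.875000) = 0.1335.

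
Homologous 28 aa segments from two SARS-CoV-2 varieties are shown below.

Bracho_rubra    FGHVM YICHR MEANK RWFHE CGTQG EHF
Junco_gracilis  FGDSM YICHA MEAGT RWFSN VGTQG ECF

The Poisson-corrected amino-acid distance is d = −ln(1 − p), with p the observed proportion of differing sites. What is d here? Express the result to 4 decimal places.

0.3878

Mismatches occur at site 3 (H↔D), site 4 (V↔S), site 10 (R↔A), site 14 (N↔G), site 15 (K↔T), site 19 (H↔S), site 20 (E↔N), site 21 (C↔V), site 27 (H↔C).
p = 9/28 = 0.321429.
d = −ln(1 − 0.321429) = −ln(0.678571) = 0.3878.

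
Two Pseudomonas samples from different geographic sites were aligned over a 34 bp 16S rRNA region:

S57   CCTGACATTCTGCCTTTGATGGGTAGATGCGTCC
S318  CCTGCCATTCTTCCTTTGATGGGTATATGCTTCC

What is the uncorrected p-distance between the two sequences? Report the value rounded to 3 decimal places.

Mismatches occur at site 5 (A→C), site 12 (G→T), site 26 (G→T), site 31 (G→T).
There are 4 differences over 34 sites, so p = 4/34 = 0.118.

0.118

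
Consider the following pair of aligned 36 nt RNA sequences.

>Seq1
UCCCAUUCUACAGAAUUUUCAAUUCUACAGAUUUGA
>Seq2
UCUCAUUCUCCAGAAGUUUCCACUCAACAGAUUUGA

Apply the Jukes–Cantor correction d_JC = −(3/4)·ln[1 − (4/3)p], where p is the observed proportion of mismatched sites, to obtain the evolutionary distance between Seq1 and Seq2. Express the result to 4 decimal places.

0.1885

Differing sites — 3:C/U; 10:A/C; 16:U/G; 21:A/C; 23:U/C; 26:U/A.
p = 6/36 = 0.166667.
d = −0.75 · ln(1 − (4/3)·0.166667) = −0.75 · ln(0.777777) = −0.75 · (-0.251315) = 0.1885.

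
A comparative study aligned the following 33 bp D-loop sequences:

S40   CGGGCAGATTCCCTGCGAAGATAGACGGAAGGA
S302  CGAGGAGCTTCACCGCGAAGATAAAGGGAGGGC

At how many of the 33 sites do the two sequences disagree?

9

Mismatches occur at site 3 (G/A), site 5 (C/G), site 8 (A/C), site 12 (C/A), site 14 (T/C), site 24 (G/A), site 26 (C/G), site 30 (A/G), site 33 (A/C).
That gives 9 mismatches out of 33 aligned sites, so the Hamming distance is 9.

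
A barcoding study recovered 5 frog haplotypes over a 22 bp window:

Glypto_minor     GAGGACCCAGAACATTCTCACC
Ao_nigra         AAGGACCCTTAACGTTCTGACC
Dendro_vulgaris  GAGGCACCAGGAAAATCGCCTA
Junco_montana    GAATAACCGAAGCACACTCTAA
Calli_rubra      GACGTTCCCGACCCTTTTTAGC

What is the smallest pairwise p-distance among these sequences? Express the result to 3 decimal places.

Pairwise Hamming distances:
  Glypto_minor vs Ao_nigra: 5
  Glypto_minor vs Dendro_vulgaris: 9
  Glypto_minor vs Junco_montana: 11
  Glypto_minor vs Calli_rubra: 9
  Ao_nigra vs Dendro_vulgaris: 14
  Ao_nigra vs Junco_montana: 14
  Ao_nigra vs Calli_rubra: 11
  Dendro_vulgaris vs Junco_montana: 13
  Dendro_vulgaris vs Calli_rubra: 15
  Junco_montana vs Calli_rubra: 15
The smallest is 5 mismatches, between Glypto_minor and Ao_nigra; p = 5/22 = 0.227.

0.227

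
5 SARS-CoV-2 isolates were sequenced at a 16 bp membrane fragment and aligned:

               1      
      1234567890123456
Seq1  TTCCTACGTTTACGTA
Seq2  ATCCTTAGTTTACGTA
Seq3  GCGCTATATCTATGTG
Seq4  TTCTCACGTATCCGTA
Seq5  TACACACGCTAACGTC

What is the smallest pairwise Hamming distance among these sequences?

3

Pairwise Hamming distances:
  Seq1 vs Seq2: 3
  Seq1 vs Seq3: 8
  Seq1 vs Seq4: 4
  Seq1 vs Seq5: 6
  Seq2 vs Seq3: 9
  Seq2 vs Seq4: 7
  Seq2 vs Seq5: 9
  Seq3 vs Seq4: 11
  Seq3 vs Seq5: 12
  Seq4 vs Seq5: 7
The smallest is 3, between Seq1 and Seq2.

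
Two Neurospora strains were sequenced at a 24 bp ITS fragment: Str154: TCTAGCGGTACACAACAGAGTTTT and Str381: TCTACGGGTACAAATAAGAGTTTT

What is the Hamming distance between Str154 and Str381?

5

Mismatches occur at site 5 (G↔C), site 6 (C↔G), site 13 (C↔A), site 15 (A↔T), site 16 (C↔A).
That gives 5 mismatches out of 24 aligned sites, so the Hamming distance is 5.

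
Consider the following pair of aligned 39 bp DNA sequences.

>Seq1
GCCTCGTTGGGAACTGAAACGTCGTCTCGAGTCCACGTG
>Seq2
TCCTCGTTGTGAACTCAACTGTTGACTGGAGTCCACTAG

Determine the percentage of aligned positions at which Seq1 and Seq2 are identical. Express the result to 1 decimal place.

The sequences differ at positions 1 (G/T), 10 (G/T), 16 (G/C), 19 (A/C), 20 (C/T), 23 (C/T), 25 (T/A), 28 (C/G), 37 (G/T), 38 (T/A).
29 of the 39 sites match, so the percent identity is 29/39 × 100 = 74.4%.

74.4%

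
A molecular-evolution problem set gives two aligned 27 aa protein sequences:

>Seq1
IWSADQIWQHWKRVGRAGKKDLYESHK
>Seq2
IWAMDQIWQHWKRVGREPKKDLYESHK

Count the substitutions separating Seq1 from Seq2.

4

The sequences differ at positions 3 (S/A), 4 (A/M), 17 (A/E), 18 (G/P).
That gives 4 mismatches out of 27 aligned sites, so the Hamming distance is 4.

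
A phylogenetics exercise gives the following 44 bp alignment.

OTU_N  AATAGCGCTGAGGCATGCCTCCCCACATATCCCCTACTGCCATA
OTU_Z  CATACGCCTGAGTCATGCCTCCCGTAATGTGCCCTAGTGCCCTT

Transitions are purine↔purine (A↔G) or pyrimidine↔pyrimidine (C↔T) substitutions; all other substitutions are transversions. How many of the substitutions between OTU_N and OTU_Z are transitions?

1

The sequences differ at positions 1 (A/C, transversion), 5 (G/C, transversion), 6 (C/G, transversion), 7 (G/C, transversion), 13 (G/T, transversion), 24 (C/G, transversion), 25 (A/T, transversion), 26 (C/A, transversion), 29 (A/G, transition), 31 (C/G, transversion), 37 (C/G, transversion), 42 (A/C, transversion), 44 (A/T, transversion).
Of the 13 differences, 1 transition and 12 transversions, so the answer is 1.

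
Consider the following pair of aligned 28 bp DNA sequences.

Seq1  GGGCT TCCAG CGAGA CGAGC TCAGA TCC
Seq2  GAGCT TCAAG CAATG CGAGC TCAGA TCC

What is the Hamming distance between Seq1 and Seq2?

Differing sites — 2:G/A; 8:C/A; 12:G/A; 14:G/T; 15:A/G.
That gives 5 mismatches out of 28 aligned sites, so the Hamming distance is 5.

5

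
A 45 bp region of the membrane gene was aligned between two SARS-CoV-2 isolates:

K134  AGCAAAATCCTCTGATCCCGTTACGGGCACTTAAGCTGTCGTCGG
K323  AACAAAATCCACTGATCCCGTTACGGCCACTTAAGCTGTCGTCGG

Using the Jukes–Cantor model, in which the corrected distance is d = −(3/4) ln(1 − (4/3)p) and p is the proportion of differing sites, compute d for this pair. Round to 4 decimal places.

0.0698

Mismatches occur at site 2 (G/A), site 11 (T/A), site 27 (G/C).
p = 3/45 = 0.066667.
d = −0.75 · ln(1 − (4/3)·0.066667) = −0.75 · ln(0.911111) = −0.75 · (-0.093091) = 0.0698.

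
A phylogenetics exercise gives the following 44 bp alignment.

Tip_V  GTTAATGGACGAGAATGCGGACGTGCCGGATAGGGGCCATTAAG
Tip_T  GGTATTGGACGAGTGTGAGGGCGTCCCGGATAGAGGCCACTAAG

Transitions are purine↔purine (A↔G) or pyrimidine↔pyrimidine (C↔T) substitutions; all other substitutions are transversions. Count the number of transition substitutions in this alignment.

Differing sites — 2:T/G (Tv); 5:A/T (Tv); 14:A/T (Tv); 15:A/G (Ti); 18:C/A (Tv); 21:A/G (Ti); 25:G/C (Tv); 34:G/A (Ti); 40:T/C (Ti).
Of the 9 differences, 4 transitions and 5 transversions, so the answer is 4.

4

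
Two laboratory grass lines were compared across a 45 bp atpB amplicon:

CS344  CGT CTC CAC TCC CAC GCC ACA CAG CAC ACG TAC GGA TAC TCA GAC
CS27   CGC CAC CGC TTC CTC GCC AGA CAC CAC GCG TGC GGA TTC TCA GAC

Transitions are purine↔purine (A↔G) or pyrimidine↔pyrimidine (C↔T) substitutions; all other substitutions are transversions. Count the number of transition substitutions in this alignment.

Differing sites — 3:T/C (Ti); 5:T/A (Tv); 8:A/G (Ti); 11:C/T (Ti); 14:A/T (Tv); 20:C/G (Tv); 24:G/C (Tv); 28:A/G (Ti); 32:A/G (Ti); 38:A/T (Tv).
Of the 10 differences, 5 transitions and 5 transversions, so the answer is 5.

5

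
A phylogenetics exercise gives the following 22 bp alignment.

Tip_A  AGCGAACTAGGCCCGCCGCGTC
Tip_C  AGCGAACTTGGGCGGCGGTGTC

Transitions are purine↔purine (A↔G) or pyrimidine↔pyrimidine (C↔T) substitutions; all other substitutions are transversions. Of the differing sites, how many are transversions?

The sequences differ at positions 9 (A/T, transversion), 12 (C/G, transversion), 14 (C/G, transversion), 17 (C/G, transversion), 19 (C/T, transition).
Of the 5 differences, 1 transition and 4 transversions, so the answer is 4.

4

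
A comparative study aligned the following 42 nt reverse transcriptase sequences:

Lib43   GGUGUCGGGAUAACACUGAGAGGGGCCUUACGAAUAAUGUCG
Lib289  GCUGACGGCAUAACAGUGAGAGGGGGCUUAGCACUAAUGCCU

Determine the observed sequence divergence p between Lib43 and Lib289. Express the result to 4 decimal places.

Mismatches occur at site 2 (G↔C), site 5 (U↔A), site 9 (G↔C), site 16 (C↔G), site 26 (C↔G), site 31 (C↔G), site 32 (G↔C), site 34 (A↔C), site 40 (U↔C), site 42 (G↔U).
There are 10 differences over 42 sites, so p = 10/42 = 0.2381.

0.2381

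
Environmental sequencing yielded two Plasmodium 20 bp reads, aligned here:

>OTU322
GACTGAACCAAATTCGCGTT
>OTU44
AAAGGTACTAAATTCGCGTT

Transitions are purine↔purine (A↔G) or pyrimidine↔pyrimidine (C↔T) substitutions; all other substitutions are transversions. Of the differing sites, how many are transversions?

Mismatches occur at site 1 (G/A, transition), site 3 (C/A, transversion), site 4 (T/G, transversion), site 6 (A/T, transversion), site 9 (C/T, transition).
Of the 5 differences, 2 transitions and 3 transversions, so the answer is 3.

3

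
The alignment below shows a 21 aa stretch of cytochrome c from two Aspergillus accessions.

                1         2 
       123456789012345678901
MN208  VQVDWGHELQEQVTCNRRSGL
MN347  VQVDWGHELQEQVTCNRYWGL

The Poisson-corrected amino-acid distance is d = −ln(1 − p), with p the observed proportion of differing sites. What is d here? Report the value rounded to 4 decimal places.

0.1001

The sequences differ at positions 18 (R/Y), 19 (S/W).
p = 2/21 = 0.095238.
d = −ln(1 − 0.095238) = −ln(0.904762) = 0.1001.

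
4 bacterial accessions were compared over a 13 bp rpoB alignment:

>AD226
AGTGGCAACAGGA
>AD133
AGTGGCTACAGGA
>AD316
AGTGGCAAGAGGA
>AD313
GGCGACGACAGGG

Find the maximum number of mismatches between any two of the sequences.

Pairwise Hamming distances:
  AD226 vs AD133: 1
  AD226 vs AD316: 1
  AD226 vs AD313: 5
  AD133 vs AD316: 2
  AD133 vs AD313: 5
  AD316 vs AD313: 6
The largest is 6, between AD316 and AD313.

6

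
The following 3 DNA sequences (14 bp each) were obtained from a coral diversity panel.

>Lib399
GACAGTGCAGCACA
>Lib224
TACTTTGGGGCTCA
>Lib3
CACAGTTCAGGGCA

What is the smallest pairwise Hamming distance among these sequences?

Pairwise Hamming distances:
  Lib399 vs Lib224: 6
  Lib399 vs Lib3: 4
  Lib224 vs Lib3: 8
The smallest is 4, between Lib399 and Lib3.

4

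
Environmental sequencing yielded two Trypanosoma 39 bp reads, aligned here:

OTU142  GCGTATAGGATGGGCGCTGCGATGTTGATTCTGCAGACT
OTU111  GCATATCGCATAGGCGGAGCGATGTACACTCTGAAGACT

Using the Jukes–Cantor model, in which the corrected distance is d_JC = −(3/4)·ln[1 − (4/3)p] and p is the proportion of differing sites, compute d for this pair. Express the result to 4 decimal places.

Mismatches occur at site 3 (G/A), site 7 (A/C), site 9 (G/C), site 12 (G/A), site 17 (C/G), site 18 (T/A), site 26 (T/A), site 27 (G/C), site 29 (T/C), site 34 (C/A).
p = 10/39 = 0.256410.
d = −0.75 · ln(1 − (4/3)·0.256410) = −0.75 · ln(0.658120) = −0.75 · (-0.418368) = 0.3138.

0.3138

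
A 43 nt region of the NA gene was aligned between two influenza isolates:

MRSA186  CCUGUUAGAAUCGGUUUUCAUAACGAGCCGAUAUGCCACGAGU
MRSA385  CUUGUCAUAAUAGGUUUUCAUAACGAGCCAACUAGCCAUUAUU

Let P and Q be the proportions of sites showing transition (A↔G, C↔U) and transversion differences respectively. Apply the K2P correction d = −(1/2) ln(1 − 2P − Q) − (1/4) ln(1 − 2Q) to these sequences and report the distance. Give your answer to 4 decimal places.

0.3145

Mismatches occur at site 2 (C↔U, transition), site 6 (U↔C, transition), site 8 (G↔U, transversion), site 12 (C↔A, transversion), site 30 (G↔A, transition), site 32 (U↔C, transition), site 33 (A↔U, transversion), site 34 (U↔A, transversion), site 39 (C↔U, transition), site 40 (G↔U, transversion), site 42 (G↔U, transversion).
Of the 11 differences, 5 transitions and 6 transversions over 43 sites: P = 5/43 = 0.116279, Q = 6/43 = 0.139535.
d = −0.5·ln(0.627907) − 0.25·ln(0.720930) = −0.5·(-0.465363) − 0.25·(-0.327213) = 0.3145.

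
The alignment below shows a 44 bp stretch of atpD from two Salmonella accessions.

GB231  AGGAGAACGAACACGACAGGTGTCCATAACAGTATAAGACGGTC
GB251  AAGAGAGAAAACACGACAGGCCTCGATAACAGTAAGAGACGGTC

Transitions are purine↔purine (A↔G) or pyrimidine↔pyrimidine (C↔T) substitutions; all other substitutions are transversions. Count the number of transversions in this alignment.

The sequences differ at positions 2 (G/A, transition), 7 (A/G, transition), 8 (C/A, transversion), 9 (G/A, transition), 21 (T/C, transition), 22 (G/C, transversion), 25 (C/G, transversion), 35 (T/A, transversion), 36 (A/G, transition).
Of the 9 differences, 5 transitions and 4 transversions, so the answer is 4.

4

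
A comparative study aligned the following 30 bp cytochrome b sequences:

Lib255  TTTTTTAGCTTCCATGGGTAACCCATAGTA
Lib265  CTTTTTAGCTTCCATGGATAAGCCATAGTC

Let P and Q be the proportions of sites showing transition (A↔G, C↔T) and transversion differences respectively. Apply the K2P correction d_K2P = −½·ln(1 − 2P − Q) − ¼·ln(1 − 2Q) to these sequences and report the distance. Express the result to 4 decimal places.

0.1473

Mismatches occur at site 1 (T→C, transition), site 18 (G→A, transition), site 22 (C→G, transversion), site 30 (A→C, transversion).
Of the 4 differences, 2 transitions and 2 transversions over 30 sites: P = 2/30 = 0.066667, Q = 2/30 = 0.066667.
d = −0.5·ln(0.799999) − 0.25·ln(0.866666) = −0.5·(-0.223145) − 0.25·(-0.143102) = 0.1473.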